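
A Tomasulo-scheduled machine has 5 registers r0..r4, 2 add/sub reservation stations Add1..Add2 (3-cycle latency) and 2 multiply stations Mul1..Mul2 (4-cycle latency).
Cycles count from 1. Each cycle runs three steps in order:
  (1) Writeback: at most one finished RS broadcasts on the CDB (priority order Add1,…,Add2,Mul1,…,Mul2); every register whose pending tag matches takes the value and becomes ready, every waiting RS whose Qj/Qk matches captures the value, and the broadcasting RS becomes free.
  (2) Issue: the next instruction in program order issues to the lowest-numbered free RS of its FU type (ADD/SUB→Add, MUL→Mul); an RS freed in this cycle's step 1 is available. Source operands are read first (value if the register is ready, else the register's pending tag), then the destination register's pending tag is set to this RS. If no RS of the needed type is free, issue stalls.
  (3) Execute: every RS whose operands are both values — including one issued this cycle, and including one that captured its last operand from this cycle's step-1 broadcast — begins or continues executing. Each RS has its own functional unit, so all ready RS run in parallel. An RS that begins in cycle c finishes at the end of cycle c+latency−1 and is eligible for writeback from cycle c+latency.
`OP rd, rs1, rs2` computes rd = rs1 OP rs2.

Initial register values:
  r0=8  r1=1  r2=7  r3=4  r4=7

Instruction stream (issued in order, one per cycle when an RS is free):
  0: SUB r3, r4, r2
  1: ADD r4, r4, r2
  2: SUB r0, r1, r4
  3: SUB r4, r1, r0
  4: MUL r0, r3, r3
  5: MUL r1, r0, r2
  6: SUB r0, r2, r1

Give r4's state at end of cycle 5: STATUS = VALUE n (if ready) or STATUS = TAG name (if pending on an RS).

STATUS = TAG Add2

c1: issue SUB r3<-Add1 | r0:8,r1:1,r2:7,r3:Add1,r4:7
c2: issue ADD r4<-Add2 | r0:8,r1:1,r2:7,r3:Add1,r4:Add2
c3: stall | r0:8,r1:1,r2:7,r3:Add1,r4:Add2
c4: CDB Add1=0; issue SUB r0<-Add1 | r0:Add1,r1:1,r2:7,r3:0,r4:Add2
c5: CDB Add2=14; issue SUB r4<-Add2 | r0:Add1,r1:1,r2:7,r3:0,r4:Add2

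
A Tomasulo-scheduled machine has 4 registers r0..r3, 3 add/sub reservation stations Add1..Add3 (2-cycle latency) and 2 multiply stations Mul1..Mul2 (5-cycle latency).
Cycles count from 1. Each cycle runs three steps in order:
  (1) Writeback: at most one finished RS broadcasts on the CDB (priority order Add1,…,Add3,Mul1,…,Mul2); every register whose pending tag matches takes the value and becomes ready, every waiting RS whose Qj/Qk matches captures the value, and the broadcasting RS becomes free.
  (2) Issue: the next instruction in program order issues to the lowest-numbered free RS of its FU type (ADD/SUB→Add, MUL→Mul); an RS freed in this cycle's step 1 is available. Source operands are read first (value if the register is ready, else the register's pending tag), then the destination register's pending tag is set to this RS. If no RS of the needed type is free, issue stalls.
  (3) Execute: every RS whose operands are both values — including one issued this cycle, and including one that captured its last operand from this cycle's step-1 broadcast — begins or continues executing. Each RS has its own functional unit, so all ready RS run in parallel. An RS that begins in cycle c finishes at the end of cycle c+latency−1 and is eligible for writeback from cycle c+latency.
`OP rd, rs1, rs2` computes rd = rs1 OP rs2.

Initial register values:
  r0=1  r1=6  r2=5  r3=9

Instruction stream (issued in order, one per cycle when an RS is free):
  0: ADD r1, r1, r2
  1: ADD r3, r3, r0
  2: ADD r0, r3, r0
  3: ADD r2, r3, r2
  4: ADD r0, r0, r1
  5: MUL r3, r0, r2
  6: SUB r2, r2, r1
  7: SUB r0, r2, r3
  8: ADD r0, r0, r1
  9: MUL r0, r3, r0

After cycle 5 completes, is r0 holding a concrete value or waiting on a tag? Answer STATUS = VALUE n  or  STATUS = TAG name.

c1: issue ADD r1<-Add1 | r0:1,r1:Add1,r2:5,r3:9
c2: issue ADD r3<-Add2 | r0:1,r1:Add1,r2:5,r3:Add2
c3: CDB Add1=11; issue ADD r0<-Add1 | r0:Add1,r1:11,r2:5,r3:Add2
c4: CDB Add2=10; issue ADD r2<-Add2 | r0:Add1,r1:11,r2:Add2,r3:10
c5: issue ADD r0<-Add3 | r0:Add3,r1:11,r2:Add2,r3:10

STATUS = TAG Add3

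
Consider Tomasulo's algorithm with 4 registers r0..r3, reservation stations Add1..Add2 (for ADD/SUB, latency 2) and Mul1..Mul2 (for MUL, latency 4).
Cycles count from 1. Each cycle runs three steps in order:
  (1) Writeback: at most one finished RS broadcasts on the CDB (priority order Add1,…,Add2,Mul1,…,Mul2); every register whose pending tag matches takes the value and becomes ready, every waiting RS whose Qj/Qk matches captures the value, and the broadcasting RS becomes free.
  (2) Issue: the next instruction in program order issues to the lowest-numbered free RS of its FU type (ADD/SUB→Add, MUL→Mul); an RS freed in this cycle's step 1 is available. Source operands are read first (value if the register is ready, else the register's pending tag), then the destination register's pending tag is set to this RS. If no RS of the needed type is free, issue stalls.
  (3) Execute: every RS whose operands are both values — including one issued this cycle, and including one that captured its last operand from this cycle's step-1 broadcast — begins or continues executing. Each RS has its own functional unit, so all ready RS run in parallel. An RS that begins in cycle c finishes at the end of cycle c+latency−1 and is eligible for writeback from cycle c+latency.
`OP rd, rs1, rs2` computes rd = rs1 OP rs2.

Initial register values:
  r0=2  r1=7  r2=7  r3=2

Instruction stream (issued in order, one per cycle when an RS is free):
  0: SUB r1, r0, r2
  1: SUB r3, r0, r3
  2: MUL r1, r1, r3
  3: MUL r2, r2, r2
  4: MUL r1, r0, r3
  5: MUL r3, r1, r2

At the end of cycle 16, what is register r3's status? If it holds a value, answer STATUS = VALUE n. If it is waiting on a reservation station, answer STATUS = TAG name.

STATUS = VALUE 0

c1: issue SUB r1<-Add1 | r0:2,r1:Add1,r2:7,r3:2
c2: issue SUB r3<-Add2 | r0:2,r1:Add1,r2:7,r3:Add2
c3: CDB Add1=-5; issue MUL r1<-Mul1 | r0:2,r1:Mul1,r2:7,r3:Add2
c4: CDB Add2=0; issue MUL r2<-Mul2 | r0:2,r1:Mul1,r2:Mul2,r3:0
c5: stall | r0:2,r1:Mul1,r2:Mul2,r3:0
c6: stall | r0:2,r1:Mul1,r2:Mul2,r3:0
c7: stall | r0:2,r1:Mul1,r2:Mul2,r3:0
c8: CDB Mul1=0; issue MUL r1<-Mul1 | r0:2,r1:Mul1,r2:Mul2,r3:0
c9: CDB Mul2=49; issue MUL r3<-Mul2 | r0:2,r1:Mul1,r2:49,r3:Mul2
c10: - | r0:2,r1:Mul1,r2:49,r3:Mul2
c11: - | r0:2,r1:Mul1,r2:49,r3:Mul2
c12: CDB Mul1=0 | r0:2,r1:0,r2:49,r3:Mul2
c13: - | r0:2,r1:0,r2:49,r3:Mul2
c14: - | r0:2,r1:0,r2:49,r3:Mul2
c15: - | r0:2,r1:0,r2:49,r3:Mul2
c16: CDB Mul2=0 | r0:2,r1:0,r2:49,r3:0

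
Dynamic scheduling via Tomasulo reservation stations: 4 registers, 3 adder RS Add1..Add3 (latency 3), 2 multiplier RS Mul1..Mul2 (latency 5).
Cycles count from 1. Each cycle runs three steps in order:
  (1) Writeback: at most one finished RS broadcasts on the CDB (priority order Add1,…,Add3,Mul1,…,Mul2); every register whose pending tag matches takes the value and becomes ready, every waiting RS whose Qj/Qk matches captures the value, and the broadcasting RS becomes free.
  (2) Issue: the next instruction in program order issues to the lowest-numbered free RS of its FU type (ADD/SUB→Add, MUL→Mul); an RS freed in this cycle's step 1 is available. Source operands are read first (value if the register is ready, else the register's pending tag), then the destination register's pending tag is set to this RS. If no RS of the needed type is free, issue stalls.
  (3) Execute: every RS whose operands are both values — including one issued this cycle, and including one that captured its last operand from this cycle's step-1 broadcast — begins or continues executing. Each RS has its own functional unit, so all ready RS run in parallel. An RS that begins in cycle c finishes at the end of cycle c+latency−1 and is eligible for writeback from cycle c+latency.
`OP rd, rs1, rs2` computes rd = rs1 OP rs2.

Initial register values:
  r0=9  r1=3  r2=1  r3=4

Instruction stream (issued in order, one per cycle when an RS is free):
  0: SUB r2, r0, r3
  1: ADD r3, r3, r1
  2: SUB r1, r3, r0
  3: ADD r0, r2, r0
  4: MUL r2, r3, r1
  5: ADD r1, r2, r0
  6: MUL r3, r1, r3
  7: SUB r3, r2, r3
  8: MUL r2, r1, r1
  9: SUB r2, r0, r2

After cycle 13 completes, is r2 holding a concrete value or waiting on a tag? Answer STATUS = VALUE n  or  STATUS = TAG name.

cycle 1: issue SUB r2<-Add1 // r0:9,r1:3,r2:Add1,r3:4
cycle 2: issue ADD r3<-Add2 // r0:9,r1:3,r2:Add1,r3:Add2
cycle 3: issue SUB r1<-Add3 // r0:9,r1:Add3,r2:Add1,r3:Add2
cycle 4: CDB Add1=5; issue ADD r0<-Add1 // r0:Add1,r1:Add3,r2:5,r3:Add2
cycle 5: CDB Add2=7; issue MUL r2<-Mul1 // r0:Add1,r1:Add3,r2:Mul1,r3:7
cycle 6: issue ADD r1<-Add2 // r0:Add1,r1:Add2,r2:Mul1,r3:7
cycle 7: CDB Add1=14; issue MUL r3<-Mul2 // r0:14,r1:Add2,r2:Mul1,r3:Mul2
cycle 8: CDB Add3=-2; issue SUB r3<-Add1 // r0:14,r1:Add2,r2:Mul1,r3:Add1
cycle 9: stall // r0:14,r1:Add2,r2:Mul1,r3:Add1
cycle 10: stall // r0:14,r1:Add2,r2:Mul1,r3:Add1
cycle 11: stall // r0:14,r1:Add2,r2:Mul1,r3:Add1
cycle 12: stall // r0:14,r1:Add2,r2:Mul1,r3:Add1
cycle 13: CDB Mul1=-14; issue MUL r2<-Mul1 // r0:14,r1:Add2,r2:Mul1,r3:Add1

STATUS = TAG Mul1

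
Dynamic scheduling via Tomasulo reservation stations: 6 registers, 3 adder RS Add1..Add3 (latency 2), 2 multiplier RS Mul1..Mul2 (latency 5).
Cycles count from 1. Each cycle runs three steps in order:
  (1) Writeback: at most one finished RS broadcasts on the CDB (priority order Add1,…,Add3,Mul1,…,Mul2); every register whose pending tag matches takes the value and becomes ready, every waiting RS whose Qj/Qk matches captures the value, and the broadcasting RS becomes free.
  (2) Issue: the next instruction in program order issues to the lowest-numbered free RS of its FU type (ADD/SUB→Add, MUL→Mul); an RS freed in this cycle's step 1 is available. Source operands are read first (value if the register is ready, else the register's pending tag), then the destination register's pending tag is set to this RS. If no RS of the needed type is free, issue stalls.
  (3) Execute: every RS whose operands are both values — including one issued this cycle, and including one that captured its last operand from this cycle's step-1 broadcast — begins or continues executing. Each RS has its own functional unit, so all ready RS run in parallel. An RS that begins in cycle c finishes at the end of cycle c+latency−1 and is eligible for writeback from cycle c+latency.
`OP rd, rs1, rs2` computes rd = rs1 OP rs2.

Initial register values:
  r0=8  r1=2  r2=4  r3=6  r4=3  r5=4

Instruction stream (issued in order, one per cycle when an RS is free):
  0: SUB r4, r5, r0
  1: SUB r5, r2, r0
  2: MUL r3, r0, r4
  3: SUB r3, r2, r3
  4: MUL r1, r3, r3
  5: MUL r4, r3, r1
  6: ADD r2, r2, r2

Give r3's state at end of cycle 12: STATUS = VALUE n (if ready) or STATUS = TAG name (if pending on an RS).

  c1: issue SUB r4<-Add1  regs: r0:8,r1:2,r2:4,r3:6,r4:Add1,r5:4
  c2: issue SUB r5<-Add2  regs: r0:8,r1:2,r2:4,r3:6,r4:Add1,r5:Add2
  c3: CDB Add1=-4; issue MUL r3<-Mul1  regs: r0:8,r1:2,r2:4,r3:Mul1,r4:-4,r5:Add2
  c4: CDB Add2=-4; issue SUB r3<-Add1  regs: r0:8,r1:2,r2:4,r3:Add1,r4:-4,r5:-4
  c5: issue MUL r1<-Mul2  regs: r0:8,r1:Mul2,r2:4,r3:Add1,r4:-4,r5:-4
  c6: stall  regs: r0:8,r1:Mul2,r2:4,r3:Add1,r4:-4,r5:-4
  c7: stall  regs: r0:8,r1:Mul2,r2:4,r3:Add1,r4:-4,r5:-4
  c8: CDB Mul1=-32; issue MUL r4<-Mul1  regs: r0:8,r1:Mul2,r2:4,r3:Add1,r4:Mul1,r5:-4
  c9: issue ADD r2<-Add2  regs: r0:8,r1:Mul2,r2:Add2,r3:Add1,r4:Mul1,r5:-4
  c10: CDB Add1=36  regs: r0:8,r1:Mul2,r2:Add2,r3:36,r4:Mul1,r5:-4
  c11: CDB Add2=8  regs: r0:8,r1:Mul2,r2:8,r3:36,r4:Mul1,r5:-4
  c12: -  regs: r0:8,r1:Mul2,r2:8,r3:36,r4:Mul1,r5:-4

STATUS = VALUE 36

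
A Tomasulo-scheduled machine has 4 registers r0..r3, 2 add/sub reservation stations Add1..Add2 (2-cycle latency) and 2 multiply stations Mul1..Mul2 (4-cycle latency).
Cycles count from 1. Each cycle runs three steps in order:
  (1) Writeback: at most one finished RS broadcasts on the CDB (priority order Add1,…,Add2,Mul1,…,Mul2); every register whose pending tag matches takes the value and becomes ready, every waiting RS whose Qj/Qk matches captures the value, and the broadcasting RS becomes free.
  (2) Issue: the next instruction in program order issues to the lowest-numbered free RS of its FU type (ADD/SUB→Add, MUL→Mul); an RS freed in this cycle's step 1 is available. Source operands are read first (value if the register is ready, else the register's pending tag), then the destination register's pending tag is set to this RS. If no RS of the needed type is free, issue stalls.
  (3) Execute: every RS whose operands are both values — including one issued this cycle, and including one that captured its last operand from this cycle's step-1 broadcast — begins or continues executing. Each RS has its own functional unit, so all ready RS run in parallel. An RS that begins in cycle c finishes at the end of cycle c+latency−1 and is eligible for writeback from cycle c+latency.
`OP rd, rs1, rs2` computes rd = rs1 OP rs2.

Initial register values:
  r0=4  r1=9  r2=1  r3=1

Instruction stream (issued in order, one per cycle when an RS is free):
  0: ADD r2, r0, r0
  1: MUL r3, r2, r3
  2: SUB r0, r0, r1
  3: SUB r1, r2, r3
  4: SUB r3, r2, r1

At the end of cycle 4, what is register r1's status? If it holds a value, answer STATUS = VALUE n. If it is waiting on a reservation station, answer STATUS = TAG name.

STATUS = TAG Add2

  c1: issue ADD r2<-Add1  regs: r0:4,r1:9,r2:Add1,r3:1
  c2: issue MUL r3<-Mul1  regs: r0:4,r1:9,r2:Add1,r3:Mul1
  c3: CDB Add1=8; issue SUB r0<-Add1  regs: r0:Add1,r1:9,r2:8,r3:Mul1
  c4: issue SUB r1<-Add2  regs: r0:Add1,r1:Add2,r2:8,r3:Mul1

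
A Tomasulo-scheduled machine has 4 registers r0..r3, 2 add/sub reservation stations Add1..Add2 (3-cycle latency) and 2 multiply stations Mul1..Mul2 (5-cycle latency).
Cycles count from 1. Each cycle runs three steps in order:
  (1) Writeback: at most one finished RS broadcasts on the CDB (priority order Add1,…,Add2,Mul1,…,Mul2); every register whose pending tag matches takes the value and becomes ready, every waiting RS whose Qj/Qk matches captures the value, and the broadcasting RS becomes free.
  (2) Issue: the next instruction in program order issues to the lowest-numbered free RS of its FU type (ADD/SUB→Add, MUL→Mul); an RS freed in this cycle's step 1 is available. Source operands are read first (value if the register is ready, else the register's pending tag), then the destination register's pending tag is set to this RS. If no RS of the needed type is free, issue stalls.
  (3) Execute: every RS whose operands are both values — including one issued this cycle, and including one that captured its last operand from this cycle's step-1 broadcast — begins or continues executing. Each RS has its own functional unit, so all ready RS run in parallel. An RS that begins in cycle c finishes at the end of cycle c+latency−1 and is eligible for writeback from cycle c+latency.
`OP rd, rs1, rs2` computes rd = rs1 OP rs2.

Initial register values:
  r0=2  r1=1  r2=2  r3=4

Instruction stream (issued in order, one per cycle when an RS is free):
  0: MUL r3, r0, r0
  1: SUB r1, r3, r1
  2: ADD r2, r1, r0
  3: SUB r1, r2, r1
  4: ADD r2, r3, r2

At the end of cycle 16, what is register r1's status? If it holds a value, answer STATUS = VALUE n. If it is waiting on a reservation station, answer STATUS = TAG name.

cycle 1: issue MUL r3<-Mul1 // r0:2,r1:1,r2:2,r3:Mul1
cycle 2: issue SUB r1<-Add1 // r0:2,r1:Add1,r2:2,r3:Mul1
cycle 3: issue ADD r2<-Add2 // r0:2,r1:Add1,r2:Add2,r3:Mul1
cycle 4: stall // r0:2,r1:Add1,r2:Add2,r3:Mul1
cycle 5: stall // r0:2,r1:Add1,r2:Add2,r3:Mul1
cycle 6: CDB Mul1=4; stall // r0:2,r1:Add1,r2:Add2,r3:4
cycle 7: stall // r0:2,r1:Add1,r2:Add2,r3:4
cycle 8: stall // r0:2,r1:Add1,r2:Add2,r3:4
cycle 9: CDB Add1=3; issue SUB r1<-Add1 // r0:2,r1:Add1,r2:Add2,r3:4
cycle 10: stall // r0:2,r1:Add1,r2:Add2,r3:4
cycle 11: stall // r0:2,r1:Add1,r2:Add2,r3:4
cycle 12: CDB Add2=5; issue ADD r2<-Add2 // r0:2,r1:Add1,r2:Add2,r3:4
cycle 13: - // r0:2,r1:Add1,r2:Add2,r3:4
cycle 14: - // r0:2,r1:Add1,r2:Add2,r3:4
cycle 15: CDB Add1=2 // r0:2,r1:2,r2:Add2,r3:4
cycle 16: CDB Add2=9 // r0:2,r1:2,r2:9,r3:4

STATUS = VALUE 2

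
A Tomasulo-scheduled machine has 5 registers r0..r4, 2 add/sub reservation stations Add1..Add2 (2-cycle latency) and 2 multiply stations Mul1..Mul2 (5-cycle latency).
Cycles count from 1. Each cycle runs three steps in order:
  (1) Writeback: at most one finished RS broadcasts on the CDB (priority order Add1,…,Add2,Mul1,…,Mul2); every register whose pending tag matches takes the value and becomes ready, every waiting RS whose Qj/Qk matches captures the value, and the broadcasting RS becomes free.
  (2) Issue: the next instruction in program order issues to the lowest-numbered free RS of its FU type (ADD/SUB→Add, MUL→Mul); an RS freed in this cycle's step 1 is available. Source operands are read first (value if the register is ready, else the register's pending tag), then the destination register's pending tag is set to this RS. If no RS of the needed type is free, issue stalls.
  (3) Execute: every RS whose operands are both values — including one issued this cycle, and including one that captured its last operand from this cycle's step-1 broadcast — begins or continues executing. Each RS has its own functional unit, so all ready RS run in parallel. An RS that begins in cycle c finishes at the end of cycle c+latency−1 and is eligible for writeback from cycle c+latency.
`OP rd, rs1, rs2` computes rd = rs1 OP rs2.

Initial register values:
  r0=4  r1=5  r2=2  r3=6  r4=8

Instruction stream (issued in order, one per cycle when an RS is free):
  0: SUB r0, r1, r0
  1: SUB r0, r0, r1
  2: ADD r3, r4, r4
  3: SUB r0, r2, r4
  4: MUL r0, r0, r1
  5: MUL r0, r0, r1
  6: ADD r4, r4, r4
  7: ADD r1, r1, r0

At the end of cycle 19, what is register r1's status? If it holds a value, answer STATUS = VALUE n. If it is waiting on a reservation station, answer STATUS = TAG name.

STATUS = VALUE -145

  c1: issue SUB r0<-Add1  regs: r0:Add1,r1:5,r2:2,r3:6,r4:8
  c2: issue SUB r0<-Add2  regs: r0:Add2,r1:5,r2:2,r3:6,r4:8
  c3: CDB Add1=1; issue ADD r3<-Add1  regs: r0:Add2,r1:5,r2:2,r3:Add1,r4:8
  c4: stall  regs: r0:Add2,r1:5,r2:2,r3:Add1,r4:8
  c5: CDB Add1=16; issue SUB r0<-Add1  regs: r0:Add1,r1:5,r2:2,r3:16,r4:8
  c6: CDB Add2=-4; issue MUL r0<-Mul1  regs: r0:Mul1,r1:5,r2:2,r3:16,r4:8
  c7: CDB Add1=-6; issue MUL r0<-Mul2  regs: r0:Mul2,r1:5,r2:2,r3:16,r4:8
  c8: issue ADD r4<-Add1  regs: r0:Mul2,r1:5,r2:2,r3:16,r4:Add1
  c9: issue ADD r1<-Add2  regs: r0:Mul2,r1:Add2,r2:2,r3:16,r4:Add1
  c10: CDB Add1=16  regs: r0:Mul2,r1:Add2,r2:2,r3:16,r4:16
  c11: -  regs: r0:Mul2,r1:Add2,r2:2,r3:16,r4:16
  c12: CDB Mul1=-30  regs: r0:Mul2,r1:Add2,r2:2,r3:16,r4:16
  c13: -  regs: r0:Mul2,r1:Add2,r2:2,r3:16,r4:16
  c14: -  regs: r0:Mul2,r1:Add2,r2:2,r3:16,r4:16
  c15: -  regs: r0:Mul2,r1:Add2,r2:2,r3:16,r4:16
  c16: -  regs: r0:Mul2,r1:Add2,r2:2,r3:16,r4:16
  c17: CDB Mul2=-150  regs: r0:-150,r1:Add2,r2:2,r3:16,r4:16
  c18: -  regs: r0:-150,r1:Add2,r2:2,r3:16,r4:16
  c19: CDB Add2=-145  regs: r0:-150,r1:-145,r2:2,r3:16,r4:16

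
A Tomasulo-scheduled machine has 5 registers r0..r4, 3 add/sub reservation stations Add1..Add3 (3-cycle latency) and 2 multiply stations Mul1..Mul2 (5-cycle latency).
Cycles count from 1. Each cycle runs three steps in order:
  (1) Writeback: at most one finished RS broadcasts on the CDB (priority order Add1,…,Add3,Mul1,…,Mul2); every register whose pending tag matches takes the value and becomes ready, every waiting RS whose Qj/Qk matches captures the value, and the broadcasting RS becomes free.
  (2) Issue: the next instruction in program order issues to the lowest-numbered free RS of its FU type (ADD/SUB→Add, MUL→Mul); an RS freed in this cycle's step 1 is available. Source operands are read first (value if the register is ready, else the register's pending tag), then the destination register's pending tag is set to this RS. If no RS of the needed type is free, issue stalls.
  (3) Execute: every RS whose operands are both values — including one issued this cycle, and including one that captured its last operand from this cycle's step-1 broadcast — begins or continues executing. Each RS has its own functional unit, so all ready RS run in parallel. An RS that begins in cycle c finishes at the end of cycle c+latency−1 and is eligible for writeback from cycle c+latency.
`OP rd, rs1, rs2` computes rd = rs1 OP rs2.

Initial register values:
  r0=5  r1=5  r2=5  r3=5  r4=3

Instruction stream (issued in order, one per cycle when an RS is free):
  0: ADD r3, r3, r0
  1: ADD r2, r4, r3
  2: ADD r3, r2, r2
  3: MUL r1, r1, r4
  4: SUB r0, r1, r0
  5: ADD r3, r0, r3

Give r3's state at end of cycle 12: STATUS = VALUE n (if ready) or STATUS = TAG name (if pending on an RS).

  c1: issue ADD r3<-Add1  regs: r0:5,r1:5,r2:5,r3:Add1,r4:3
  c2: issue ADD r2<-Add2  regs: r0:5,r1:5,r2:Add2,r3:Add1,r4:3
  c3: issue ADD r3<-Add3  regs: r0:5,r1:5,r2:Add2,r3:Add3,r4:3
  c4: CDB Add1=10; issue MUL r1<-Mul1  regs: r0:5,r1:Mul1,r2:Add2,r3:Add3,r4:3
  c5: issue SUB r0<-Add1  regs: r0:Add1,r1:Mul1,r2:Add2,r3:Add3,r4:3
  c6: stall  regs: r0:Add1,r1:Mul1,r2:Add2,r3:Add3,r4:3
  c7: CDB Add2=13; issue ADD r3<-Add2  regs: r0:Add1,r1:Mul1,r2:13,r3:Add2,r4:3
  c8: -  regs: r0:Add1,r1:Mul1,r2:13,r3:Add2,r4:3
  c9: CDB Mul1=15  regs: r0:Add1,r1:15,r2:13,r3:Add2,r4:3
  c10: CDB Add3=26  regs: r0:Add1,r1:15,r2:13,r3:Add2,r4:3
  c11: -  regs: r0:Add1,r1:15,r2:13,r3:Add2,r4:3
  c12: CDB Add1=10  regs: r0:10,r1:15,r2:13,r3:Add2,r4:3

STATUS = TAG Add2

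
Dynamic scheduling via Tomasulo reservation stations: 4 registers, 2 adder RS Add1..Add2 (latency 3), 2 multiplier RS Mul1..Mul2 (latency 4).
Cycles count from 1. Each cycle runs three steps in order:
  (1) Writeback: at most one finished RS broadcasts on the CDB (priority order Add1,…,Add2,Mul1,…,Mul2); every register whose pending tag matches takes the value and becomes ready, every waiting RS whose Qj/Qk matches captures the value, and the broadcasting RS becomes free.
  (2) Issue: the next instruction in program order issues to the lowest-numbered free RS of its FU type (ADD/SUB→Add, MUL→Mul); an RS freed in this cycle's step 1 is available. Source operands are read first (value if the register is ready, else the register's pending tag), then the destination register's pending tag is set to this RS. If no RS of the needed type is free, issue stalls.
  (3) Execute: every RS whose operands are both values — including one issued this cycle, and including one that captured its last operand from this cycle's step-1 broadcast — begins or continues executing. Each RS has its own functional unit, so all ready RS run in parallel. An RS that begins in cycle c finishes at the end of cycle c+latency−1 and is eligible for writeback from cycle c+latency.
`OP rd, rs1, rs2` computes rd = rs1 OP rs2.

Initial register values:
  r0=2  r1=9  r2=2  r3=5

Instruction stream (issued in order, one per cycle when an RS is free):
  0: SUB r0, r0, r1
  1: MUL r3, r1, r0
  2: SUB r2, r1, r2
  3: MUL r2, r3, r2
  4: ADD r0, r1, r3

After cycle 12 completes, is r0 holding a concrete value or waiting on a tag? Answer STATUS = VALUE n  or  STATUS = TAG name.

  c1: issue SUB r0<-Add1  regs: r0:Add1,r1:9,r2:2,r3:5
  c2: issue MUL r3<-Mul1  regs: r0:Add1,r1:9,r2:2,r3:Mul1
  c3: issue SUB r2<-Add2  regs: r0:Add1,r1:9,r2:Add2,r3:Mul1
  c4: CDB Add1=-7; issue MUL r2<-Mul2  regs: r0:-7,r1:9,r2:Mul2,r3:Mul1
  c5: issue ADD r0<-Add1  regs: r0:Add1,r1:9,r2:Mul2,r3:Mul1
  c6: CDB Add2=7  regs: r0:Add1,r1:9,r2:Mul2,r3:Mul1
  c7: -  regs: r0:Add1,r1:9,r2:Mul2,r3:Mul1
  c8: CDB Mul1=-63  regs: r0:Add1,r1:9,r2:Mul2,r3:-63
  c9: -  regs: r0:Add1,r1:9,r2:Mul2,r3:-63
  c10: -  regs: r0:Add1,r1:9,r2:Mul2,r3:-63
  c11: CDB Add1=-54  regs: r0:-54,r1:9,r2:Mul2,r3:-63
  c12: CDB Mul2=-441  regs: r0:-54,r1:9,r2:-441,r3:-63

STATUS = VALUE -54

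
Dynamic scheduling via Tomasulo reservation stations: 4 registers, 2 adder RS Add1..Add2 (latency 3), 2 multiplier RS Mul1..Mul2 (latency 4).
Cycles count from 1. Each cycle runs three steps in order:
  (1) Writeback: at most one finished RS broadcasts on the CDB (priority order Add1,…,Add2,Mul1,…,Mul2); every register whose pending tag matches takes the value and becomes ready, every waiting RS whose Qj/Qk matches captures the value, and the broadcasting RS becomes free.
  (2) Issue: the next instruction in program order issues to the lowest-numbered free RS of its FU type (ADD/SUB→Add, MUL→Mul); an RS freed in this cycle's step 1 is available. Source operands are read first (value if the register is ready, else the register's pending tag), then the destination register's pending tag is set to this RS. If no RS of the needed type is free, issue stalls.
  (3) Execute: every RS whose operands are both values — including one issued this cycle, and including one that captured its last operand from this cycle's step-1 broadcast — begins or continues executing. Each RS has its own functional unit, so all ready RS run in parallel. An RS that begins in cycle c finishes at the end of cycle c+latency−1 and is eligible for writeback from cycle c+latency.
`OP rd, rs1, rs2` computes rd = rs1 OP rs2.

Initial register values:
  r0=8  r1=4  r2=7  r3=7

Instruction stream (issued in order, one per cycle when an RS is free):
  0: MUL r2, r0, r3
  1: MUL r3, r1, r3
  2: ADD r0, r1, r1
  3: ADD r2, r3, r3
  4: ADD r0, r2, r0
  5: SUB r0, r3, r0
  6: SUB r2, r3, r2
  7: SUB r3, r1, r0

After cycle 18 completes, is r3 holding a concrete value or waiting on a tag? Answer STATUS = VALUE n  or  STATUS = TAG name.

STATUS = TAG Add1

  c1: issue MUL r2<-Mul1  regs: r0:8,r1:4,r2:Mul1,r3:7
  c2: issue MUL r3<-Mul2  regs: r0:8,r1:4,r2:Mul1,r3:Mul2
  c3: issue ADD r0<-Add1  regs: r0:Add1,r1:4,r2:Mul1,r3:Mul2
  c4: issue ADD r2<-Add2  regs: r0:Add1,r1:4,r2:Add2,r3:Mul2
  c5: CDB Mul1=56; stall  regs: r0:Add1,r1:4,r2:Add2,r3:Mul2
  c6: CDB Add1=8; issue ADD r0<-Add1  regs: r0:Add1,r1:4,r2:Add2,r3:Mul2
  c7: CDB Mul2=28; stall  regs: r0:Add1,r1:4,r2:Add2,r3:28
  c8: stall  regs: r0:Add1,r1:4,r2:Add2,r3:28
  c9: stall  regs: r0:Add1,r1:4,r2:Add2,r3:28
  c10: CDB Add2=56; issue SUB r0<-Add2  regs: r0:Add2,r1:4,r2:56,r3:28
  c11: stall  regs: r0:Add2,r1:4,r2:56,r3:28
  c12: stall  regs: r0:Add2,r1:4,r2:56,r3:28
  c13: CDB Add1=64; issue SUB r2<-Add1  regs: r0:Add2,r1:4,r2:Add1,r3:28
  c14: stall  regs: r0:Add2,r1:4,r2:Add1,r3:28
  c15: stall  regs: r0:Add2,r1:4,r2:Add1,r3:28
  c16: CDB Add1=-28; issue SUB r3<-Add1  regs: r0:Add2,r1:4,r2:-28,r3:Add1
  c17: CDB Add2=-36  regs: r0:-36,r1:4,r2:-28,r3:Add1
  c18: -  regs: r0:-36,r1:4,r2:-28,r3:Add1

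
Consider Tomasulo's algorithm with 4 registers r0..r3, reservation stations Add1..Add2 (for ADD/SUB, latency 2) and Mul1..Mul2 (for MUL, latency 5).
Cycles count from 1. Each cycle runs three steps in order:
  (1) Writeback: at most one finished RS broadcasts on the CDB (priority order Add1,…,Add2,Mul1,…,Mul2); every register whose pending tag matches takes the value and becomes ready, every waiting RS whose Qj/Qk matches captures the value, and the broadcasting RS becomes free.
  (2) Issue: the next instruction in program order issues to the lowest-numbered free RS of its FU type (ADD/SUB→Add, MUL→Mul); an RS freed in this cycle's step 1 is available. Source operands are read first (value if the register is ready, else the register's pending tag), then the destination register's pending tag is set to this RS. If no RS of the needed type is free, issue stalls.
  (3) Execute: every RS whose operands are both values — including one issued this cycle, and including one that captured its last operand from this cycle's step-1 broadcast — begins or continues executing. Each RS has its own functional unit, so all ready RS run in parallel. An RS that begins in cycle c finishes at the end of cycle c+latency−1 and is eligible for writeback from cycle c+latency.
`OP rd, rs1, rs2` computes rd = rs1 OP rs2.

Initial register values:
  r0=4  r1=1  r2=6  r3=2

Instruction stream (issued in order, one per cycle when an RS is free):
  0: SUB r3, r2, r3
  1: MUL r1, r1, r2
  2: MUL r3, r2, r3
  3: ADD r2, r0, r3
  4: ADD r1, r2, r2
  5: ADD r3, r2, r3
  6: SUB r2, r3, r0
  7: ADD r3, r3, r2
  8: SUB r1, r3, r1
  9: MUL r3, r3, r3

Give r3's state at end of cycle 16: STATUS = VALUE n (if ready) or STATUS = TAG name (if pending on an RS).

  c1: issue SUB r3<-Add1  regs: r0:4,r1:1,r2:6,r3:Add1
  c2: issue MUL r1<-Mul1  regs: r0:4,r1:Mul1,r2:6,r3:Add1
  c3: CDB Add1=4; issue MUL r3<-Mul2  regs: r0:4,r1:Mul1,r2:6,r3:Mul2
  c4: issue ADD r2<-Add1  regs: r0:4,r1:Mul1,r2:Add1,r3:Mul2
  c5: issue ADD r1<-Add2  regs: r0:4,r1:Add2,r2:Add1,r3:Mul2
  c6: stall  regs: r0:4,r1:Add2,r2:Add1,r3:Mul2
  c7: CDB Mul1=6; stall  regs: r0:4,r1:Add2,r2:Add1,r3:Mul2
  c8: CDB Mul2=24; stall  regs: r0:4,r1:Add2,r2:Add1,r3:24
  c9: stall  regs: r0:4,r1:Add2,r2:Add1,r3:24
  c10: CDB Add1=28; issue ADD r3<-Add1  regs: r0:4,r1:Add2,r2:28,r3:Add1
  c11: stall  regs: r0:4,r1:Add2,r2:28,r3:Add1
  c12: CDB Add1=52; issue SUB r2<-Add1  regs: r0:4,r1:Add2,r2:Add1,r3:52
  c13: CDB Add2=56; issue ADD r3<-Add2  regs: r0:4,r1:56,r2:Add1,r3:Add2
  c14: CDB Add1=48; issue SUB r1<-Add1  regs: r0:4,r1:Add1,r2:48,r3:Add2
  c15: issue MUL r3<-Mul1  regs: r0:4,r1:Add1,r2:48,r3:Mul1
  c16: CDB Add2=100  regs: r0:4,r1:Add1,r2:48,r3:Mul1

STATUS = TAG Mul1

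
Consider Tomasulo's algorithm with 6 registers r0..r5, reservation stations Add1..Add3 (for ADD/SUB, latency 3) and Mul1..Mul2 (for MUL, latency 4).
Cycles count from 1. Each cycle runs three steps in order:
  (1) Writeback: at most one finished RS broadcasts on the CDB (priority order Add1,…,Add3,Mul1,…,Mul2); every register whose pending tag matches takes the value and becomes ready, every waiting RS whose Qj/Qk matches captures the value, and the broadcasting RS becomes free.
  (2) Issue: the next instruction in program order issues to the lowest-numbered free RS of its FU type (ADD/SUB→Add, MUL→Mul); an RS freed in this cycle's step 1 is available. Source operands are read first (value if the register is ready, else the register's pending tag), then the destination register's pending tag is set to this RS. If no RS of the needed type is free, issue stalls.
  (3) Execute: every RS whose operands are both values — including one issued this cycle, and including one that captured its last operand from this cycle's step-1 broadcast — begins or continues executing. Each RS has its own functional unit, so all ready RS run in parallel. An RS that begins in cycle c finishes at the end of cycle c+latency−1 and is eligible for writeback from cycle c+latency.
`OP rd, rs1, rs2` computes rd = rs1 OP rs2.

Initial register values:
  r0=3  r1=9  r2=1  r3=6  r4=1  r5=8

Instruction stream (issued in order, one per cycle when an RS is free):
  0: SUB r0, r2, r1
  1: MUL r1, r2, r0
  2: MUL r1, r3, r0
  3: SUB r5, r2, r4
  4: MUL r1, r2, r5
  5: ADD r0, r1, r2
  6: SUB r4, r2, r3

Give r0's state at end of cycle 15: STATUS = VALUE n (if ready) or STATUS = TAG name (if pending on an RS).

c1: issue SUB r0<-Add1 | r0:Add1,r1:9,r2:1,r3:6,r4:1,r5:8
c2: issue MUL r1<-Mul1 | r0:Add1,r1:Mul1,r2:1,r3:6,r4:1,r5:8
c3: issue MUL r1<-Mul2 | r0:Add1,r1:Mul2,r2:1,r3:6,r4:1,r5:8
c4: CDB Add1=-8; issue SUB r5<-Add1 | r0:-8,r1:Mul2,r2:1,r3:6,r4:1,r5:Add1
c5: stall | r0:-8,r1:Mul2,r2:1,r3:6,r4:1,r5:Add1
c6: stall | r0:-8,r1:Mul2,r2:1,r3:6,r4:1,r5:Add1
c7: CDB Add1=0; stall | r0:-8,r1:Mul2,r2:1,r3:6,r4:1,r5:0
c8: CDB Mul1=-8; issue MUL r1<-Mul1 | r0:-8,r1:Mul1,r2:1,r3:6,r4:1,r5:0
c9: CDB Mul2=-48; issue ADD r0<-Add1 | r0:Add1,r1:Mul1,r2:1,r3:6,r4:1,r5:0
c10: issue SUB r4<-Add2 | r0:Add1,r1:Mul1,r2:1,r3:6,r4:Add2,r5:0
c11: - | r0:Add1,r1:Mul1,r2:1,r3:6,r4:Add2,r5:0
c12: CDB Mul1=0 | r0:Add1,r1:0,r2:1,r3:6,r4:Add2,r5:0
c13: CDB Add2=-5 | r0:Add1,r1:0,r2:1,r3:6,r4:-5,r5:0
c14: - | r0:Add1,r1:0,r2:1,r3:6,r4:-5,r5:0
c15: CDB Add1=1 | r0:1,r1:0,r2:1,r3:6,r4:-5,r5:0

STATUS = VALUE 1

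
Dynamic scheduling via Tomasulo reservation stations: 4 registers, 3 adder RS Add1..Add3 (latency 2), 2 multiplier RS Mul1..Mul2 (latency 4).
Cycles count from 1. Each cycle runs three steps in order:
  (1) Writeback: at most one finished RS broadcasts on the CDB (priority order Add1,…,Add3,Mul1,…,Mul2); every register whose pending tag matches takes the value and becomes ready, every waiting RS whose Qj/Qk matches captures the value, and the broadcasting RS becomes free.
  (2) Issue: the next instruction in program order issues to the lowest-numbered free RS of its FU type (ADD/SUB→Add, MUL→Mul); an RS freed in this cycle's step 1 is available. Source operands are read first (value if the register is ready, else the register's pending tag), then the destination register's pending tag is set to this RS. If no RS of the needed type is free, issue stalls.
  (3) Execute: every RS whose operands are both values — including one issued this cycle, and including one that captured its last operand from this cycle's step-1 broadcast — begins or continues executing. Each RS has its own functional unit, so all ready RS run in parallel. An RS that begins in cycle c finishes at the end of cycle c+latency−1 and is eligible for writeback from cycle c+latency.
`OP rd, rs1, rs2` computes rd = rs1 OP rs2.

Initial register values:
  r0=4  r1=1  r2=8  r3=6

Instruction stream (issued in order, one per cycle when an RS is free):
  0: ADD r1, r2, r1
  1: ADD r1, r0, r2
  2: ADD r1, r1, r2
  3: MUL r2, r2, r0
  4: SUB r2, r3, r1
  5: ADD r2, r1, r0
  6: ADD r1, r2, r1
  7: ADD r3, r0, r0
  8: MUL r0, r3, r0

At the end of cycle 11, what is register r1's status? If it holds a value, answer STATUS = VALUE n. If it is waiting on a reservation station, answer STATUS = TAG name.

cycle 1: issue ADD r1<-Add1 // r0:4,r1:Add1,r2:8,r3:6
cycle 2: issue ADD r1<-Add2 // r0:4,r1:Add2,r2:8,r3:6
cycle 3: CDB Add1=9; issue ADD r1<-Add1 // r0:4,r1:Add1,r2:8,r3:6
cycle 4: CDB Add2=12; issue MUL r2<-Mul1 // r0:4,r1:Add1,r2:Mul1,r3:6
cycle 5: issue SUB r2<-Add2 // r0:4,r1:Add1,r2:Add2,r3:6
cycle 6: CDB Add1=20; issue ADD r2<-Add1 // r0:4,r1:20,r2:Add1,r3:6
cycle 7: issue ADD r1<-Add3 // r0:4,r1:Add3,r2:Add1,r3:6
cycle 8: CDB Add1=24; issue ADD r3<-Add1 // r0:4,r1:Add3,r2:24,r3:Add1
cycle 9: CDB Add2=-14; issue MUL r0<-Mul2 // r0:Mul2,r1:Add3,r2:24,r3:Add1
cycle 10: CDB Add1=8 // r0:Mul2,r1:Add3,r2:24,r3:8
cycle 11: CDB Add3=44 // r0:Mul2,r1:44,r2:24,r3:8

STATUS = VALUE 44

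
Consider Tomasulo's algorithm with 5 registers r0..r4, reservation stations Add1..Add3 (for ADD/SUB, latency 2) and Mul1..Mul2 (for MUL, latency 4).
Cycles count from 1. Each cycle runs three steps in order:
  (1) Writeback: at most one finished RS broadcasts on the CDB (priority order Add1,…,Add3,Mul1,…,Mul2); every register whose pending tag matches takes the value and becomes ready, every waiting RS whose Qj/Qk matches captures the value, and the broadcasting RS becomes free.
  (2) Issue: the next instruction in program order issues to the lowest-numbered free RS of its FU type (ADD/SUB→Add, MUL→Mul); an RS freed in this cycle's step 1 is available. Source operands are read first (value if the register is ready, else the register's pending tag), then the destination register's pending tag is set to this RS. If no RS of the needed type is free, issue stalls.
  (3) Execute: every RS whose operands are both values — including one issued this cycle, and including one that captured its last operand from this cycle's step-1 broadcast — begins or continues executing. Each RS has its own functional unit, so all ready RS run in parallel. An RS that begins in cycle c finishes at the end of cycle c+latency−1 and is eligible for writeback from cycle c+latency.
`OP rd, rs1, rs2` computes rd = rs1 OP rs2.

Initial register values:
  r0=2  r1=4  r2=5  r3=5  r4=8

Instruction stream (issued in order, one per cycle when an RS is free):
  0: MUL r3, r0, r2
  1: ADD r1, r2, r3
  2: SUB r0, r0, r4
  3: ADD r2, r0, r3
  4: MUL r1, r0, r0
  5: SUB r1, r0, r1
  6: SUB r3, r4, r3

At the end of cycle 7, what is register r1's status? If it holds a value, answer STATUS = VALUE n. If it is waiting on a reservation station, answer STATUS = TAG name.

STATUS = TAG Add2

cycle 1: issue MUL r3<-Mul1 // r0:2,r1:4,r2:5,r3:Mul1,r4:8
cycle 2: issue ADD r1<-Add1 // r0:2,r1:Add1,r2:5,r3:Mul1,r4:8
cycle 3: issue SUB r0<-Add2 // r0:Add2,r1:Add1,r2:5,r3:Mul1,r4:8
cycle 4: issue ADD r2<-Add3 // r0:Add2,r1:Add1,r2:Add3,r3:Mul1,r4:8
cycle 5: CDB Add2=-6; issue MUL r1<-Mul2 // r0:-6,r1:Mul2,r2:Add3,r3:Mul1,r4:8
cycle 6: CDB Mul1=10; issue SUB r1<-Add2 // r0:-6,r1:Add2,r2:Add3,r3:10,r4:8
cycle 7: stall // r0:-6,r1:Add2,r2:Add3,r3:10,r4:8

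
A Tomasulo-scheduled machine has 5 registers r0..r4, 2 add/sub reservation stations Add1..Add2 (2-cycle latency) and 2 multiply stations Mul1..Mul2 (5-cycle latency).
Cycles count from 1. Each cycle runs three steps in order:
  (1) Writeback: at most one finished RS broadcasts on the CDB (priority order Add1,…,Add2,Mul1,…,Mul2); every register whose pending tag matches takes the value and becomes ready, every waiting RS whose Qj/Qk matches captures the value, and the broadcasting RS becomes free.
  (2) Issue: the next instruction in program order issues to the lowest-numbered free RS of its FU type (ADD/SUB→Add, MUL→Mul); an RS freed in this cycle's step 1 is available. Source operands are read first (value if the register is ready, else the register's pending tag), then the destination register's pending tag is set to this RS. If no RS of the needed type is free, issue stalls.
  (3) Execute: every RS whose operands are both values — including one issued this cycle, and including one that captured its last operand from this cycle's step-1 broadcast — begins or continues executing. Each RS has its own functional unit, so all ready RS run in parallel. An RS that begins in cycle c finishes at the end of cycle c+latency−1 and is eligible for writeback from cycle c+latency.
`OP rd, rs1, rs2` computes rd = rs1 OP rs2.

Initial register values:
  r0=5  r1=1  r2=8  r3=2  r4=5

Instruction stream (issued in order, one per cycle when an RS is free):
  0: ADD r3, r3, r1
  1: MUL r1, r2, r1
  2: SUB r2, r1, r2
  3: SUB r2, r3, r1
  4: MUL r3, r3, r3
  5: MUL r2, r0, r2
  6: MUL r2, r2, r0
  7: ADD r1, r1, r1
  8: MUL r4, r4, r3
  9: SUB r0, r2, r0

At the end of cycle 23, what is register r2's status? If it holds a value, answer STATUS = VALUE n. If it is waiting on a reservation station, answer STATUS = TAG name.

STATUS = VALUE -125

c1: issue ADD r3<-Add1 | r0:5,r1:1,r2:8,r3:Add1,r4:5
c2: issue MUL r1<-Mul1 | r0:5,r1:Mul1,r2:8,r3:Add1,r4:5
c3: CDB Add1=3; issue SUB r2<-Add1 | r0:5,r1:Mul1,r2:Add1,r3:3,r4:5
c4: issue SUB r2<-Add2 | r0:5,r1:Mul1,r2:Add2,r3:3,r4:5
c5: issue MUL r3<-Mul2 | r0:5,r1:Mul1,r2:Add2,r3:Mul2,r4:5
c6: stall | r0:5,r1:Mul1,r2:Add2,r3:Mul2,r4:5
c7: CDB Mul1=8; issue MUL r2<-Mul1 | r0:5,r1:8,r2:Mul1,r3:Mul2,r4:5
c8: stall | r0:5,r1:8,r2:Mul1,r3:Mul2,r4:5
c9: CDB Add1=0; stall | r0:5,r1:8,r2:Mul1,r3:Mul2,r4:5
c10: CDB Add2=-5; stall | r0:5,r1:8,r2:Mul1,r3:Mul2,r4:5
c11: CDB Mul2=9; issue MUL r2<-Mul2 | r0:5,r1:8,r2:Mul2,r3:9,r4:5
c12: issue ADD r1<-Add1 | r0:5,r1:Add1,r2:Mul2,r3:9,r4:5
c13: stall | r0:5,r1:Add1,r2:Mul2,r3:9,r4:5
c14: CDB Add1=16; stall | r0:5,r1:16,r2:Mul2,r3:9,r4:5
c15: CDB Mul1=-25; issue MUL r4<-Mul1 | r0:5,r1:16,r2:Mul2,r3:9,r4:Mul1
c16: issue SUB r0<-Add1 | r0:Add1,r1:16,r2:Mul2,r3:9,r4:Mul1
c17: - | r0:Add1,r1:16,r2:Mul2,r3:9,r4:Mul1
c18: - | r0:Add1,r1:16,r2:Mul2,r3:9,r4:Mul1
c19: - | r0:Add1,r1:16,r2:Mul2,r3:9,r4:Mul1
c20: CDB Mul1=45 | r0:Add1,r1:16,r2:Mul2,r3:9,r4:45
c21: CDB Mul2=-125 | r0:Add1,r1:16,r2:-125,r3:9,r4:45
c22: - | r0:Add1,r1:16,r2:-125,r3:9,r4:45
c23: CDB Add1=-130 | r0:-130,r1:16,r2:-125,r3:9,r4:45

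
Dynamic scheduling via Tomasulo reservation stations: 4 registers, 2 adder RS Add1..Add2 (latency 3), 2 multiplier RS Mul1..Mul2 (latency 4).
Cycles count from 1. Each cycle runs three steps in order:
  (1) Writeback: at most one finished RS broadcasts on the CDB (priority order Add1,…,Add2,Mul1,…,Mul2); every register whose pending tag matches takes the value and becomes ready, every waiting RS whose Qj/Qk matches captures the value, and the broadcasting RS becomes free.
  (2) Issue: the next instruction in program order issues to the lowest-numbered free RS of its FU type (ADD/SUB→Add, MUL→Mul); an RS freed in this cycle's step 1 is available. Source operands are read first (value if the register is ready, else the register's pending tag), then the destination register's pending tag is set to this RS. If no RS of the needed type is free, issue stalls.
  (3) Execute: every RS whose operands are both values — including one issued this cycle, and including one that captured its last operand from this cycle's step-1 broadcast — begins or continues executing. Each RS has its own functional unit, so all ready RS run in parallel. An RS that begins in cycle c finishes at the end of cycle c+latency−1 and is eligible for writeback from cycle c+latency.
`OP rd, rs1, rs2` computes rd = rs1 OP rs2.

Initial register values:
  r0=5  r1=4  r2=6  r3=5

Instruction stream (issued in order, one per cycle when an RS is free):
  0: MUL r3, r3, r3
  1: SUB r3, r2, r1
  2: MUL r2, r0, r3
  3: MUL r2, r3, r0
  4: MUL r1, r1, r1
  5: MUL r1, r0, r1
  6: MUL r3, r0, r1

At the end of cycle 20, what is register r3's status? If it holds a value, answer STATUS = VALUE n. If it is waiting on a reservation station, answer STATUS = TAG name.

  c1: issue MUL r3<-Mul1  regs: r0:5,r1:4,r2:6,r3:Mul1
  c2: issue SUB r3<-Add1  regs: r0:5,r1:4,r2:6,r3:Add1
  c3: issue MUL r2<-Mul2  regs: r0:5,r1:4,r2:Mul2,r3:Add1
  c4: stall  regs: r0:5,r1:4,r2:Mul2,r3:Add1
  c5: CDB Add1=2; stall  regs: r0:5,r1:4,r2:Mul2,r3:2
  c6: CDB Mul1=25; issue MUL r2<-Mul1  regs: r0:5,r1:4,r2:Mul1,r3:2
  c7: stall  regs: r0:5,r1:4,r2:Mul1,r3:2
  c8: stall  regs: r0:5,r1:4,r2:Mul1,r3:2
  c9: CDB Mul2=10; issue MUL r1<-Mul2  regs: r0:5,r1:Mul2,r2:Mul1,r3:2
  c10: CDB Mul1=10; issue MUL r1<-Mul1  regs: r0:5,r1:Mul1,r2:10,r3:2
  c11: stall  regs: r0:5,r1:Mul1,r2:10,r3:2
  c12: stall  regs: r0:5,r1:Mul1,r2:10,r3:2
  c13: CDB Mul2=16; issue MUL r3<-Mul2  regs: r0:5,r1:Mul1,r2:10,r3:Mul2
  c14: -  regs: r0:5,r1:Mul1,r2:10,r3:Mul2
  c15: -  regs: r0:5,r1:Mul1,r2:10,r3:Mul2
  c16: -  regs: r0:5,r1:Mul1,r2:10,r3:Mul2
  c17: CDB Mul1=80  regs: r0:5,r1:80,r2:10,r3:Mul2
  c18: -  regs: r0:5,r1:80,r2:10,r3:Mul2
  c19: -  regs: r0:5,r1:80,r2:10,r3:Mul2
  c20: -  regs: r0:5,r1:80,r2:10,r3:Mul2

STATUS = TAG Mul2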